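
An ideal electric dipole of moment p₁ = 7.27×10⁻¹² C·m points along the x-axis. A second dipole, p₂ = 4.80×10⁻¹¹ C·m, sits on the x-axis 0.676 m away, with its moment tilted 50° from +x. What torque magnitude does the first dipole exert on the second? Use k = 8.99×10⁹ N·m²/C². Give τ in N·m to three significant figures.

The second dipole sits on the axis of the first, so the field there is axial: E₁ = 2kp₁/r³ along +x.
E₁ = 2(8.99×10⁹)(7.27×10⁻¹²)/(0.676)³ = 0.4231 N/C.
Torque on the second dipole: τ = p₂ E₁ sinθ.
τ = (4.80×10⁻¹¹)(0.4231)·sin50° = 1.556×10⁻¹¹ N·m.

τ ≈ 1.56×10⁻¹¹ N·m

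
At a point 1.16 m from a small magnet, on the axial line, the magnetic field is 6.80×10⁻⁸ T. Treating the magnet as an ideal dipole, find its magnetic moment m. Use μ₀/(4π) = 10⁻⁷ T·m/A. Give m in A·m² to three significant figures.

m ≈ 0.531 A·m²

On axis B = (μ₀/4π)·2m/r³, so m = Br³·4π/(μ₀·2).
m = (6.80×10⁻⁸)·(1.16)³ / (2·10⁻⁷) = 0.5307 A·m².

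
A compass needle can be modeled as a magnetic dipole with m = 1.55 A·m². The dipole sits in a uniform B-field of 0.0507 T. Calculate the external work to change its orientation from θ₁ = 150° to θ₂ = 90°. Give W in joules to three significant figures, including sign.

W_ext = ΔU = −mB cosθ₂ + mB cosθ₁ = mB(cosθ₁ − cosθ₂).
W = (1.55)(0.0507)·(cos150° − cos90°) = (0.07858)·(-0.8660) = -0.06806 J.

W ≈ -0.0681 J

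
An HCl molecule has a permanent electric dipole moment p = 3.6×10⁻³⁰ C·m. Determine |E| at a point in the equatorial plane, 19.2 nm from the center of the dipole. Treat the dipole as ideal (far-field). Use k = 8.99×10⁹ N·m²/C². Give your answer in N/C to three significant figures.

E ≈ 4570 N/C

On the perpendicular bisector E = kp/r³ (half the axial value at the same distance).
E = (8.99×10⁹)(3.60×10⁻³⁰) / (1.92×10⁻⁸)³ = 4573 N/C.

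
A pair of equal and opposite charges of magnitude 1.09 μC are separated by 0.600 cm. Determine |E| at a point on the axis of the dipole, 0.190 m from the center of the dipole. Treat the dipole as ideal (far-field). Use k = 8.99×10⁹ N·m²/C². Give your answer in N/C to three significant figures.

Dipole moment p = qd = (1.09×10⁻⁶ C)(0.00600 m) = 6.54×10⁻⁹ C·m.
On the dipole axis E = 2kp/r³.
E = 2·(8.99×10⁹)(6.54×10⁻⁹) / (0.190)³ = 1.714×10⁴ N/C.

E ≈ 1.71×10⁴ N/C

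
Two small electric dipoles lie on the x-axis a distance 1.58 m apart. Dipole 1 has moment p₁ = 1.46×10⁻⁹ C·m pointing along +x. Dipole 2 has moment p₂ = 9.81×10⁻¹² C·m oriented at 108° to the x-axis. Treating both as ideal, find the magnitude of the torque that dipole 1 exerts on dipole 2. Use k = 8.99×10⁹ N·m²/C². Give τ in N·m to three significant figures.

The second dipole sits on the axis of the first, so the field there is axial: E₁ = 2kp₁/r³ along +x.
E₁ = 2(8.99×10⁹)(1.46×10⁻⁹)/(1.58)³ = 6.655 N/C.
Torque on the second dipole: τ = p₂ E₁ sinθ.
τ = (9.81×10⁻¹²)(6.655)·sin108° = 6.209×10⁻¹¹ N·m.

τ ≈ 6.21×10⁻¹¹ N·m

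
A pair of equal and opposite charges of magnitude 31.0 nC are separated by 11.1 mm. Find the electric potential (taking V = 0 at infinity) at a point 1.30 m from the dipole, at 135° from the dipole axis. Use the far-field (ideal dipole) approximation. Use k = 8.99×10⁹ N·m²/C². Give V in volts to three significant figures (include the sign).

Dipole moment p = qd = (3.10×10⁻⁸ C)(0.0111 m) = 3.441×10⁻¹⁰ C·m.
The dipole potential is V = kp cosθ / r².
V = (8.99×10⁹)(3.441×10⁻¹⁰)·cos135° / (1.30)² = -1.294 V.

V ≈ -1.29 V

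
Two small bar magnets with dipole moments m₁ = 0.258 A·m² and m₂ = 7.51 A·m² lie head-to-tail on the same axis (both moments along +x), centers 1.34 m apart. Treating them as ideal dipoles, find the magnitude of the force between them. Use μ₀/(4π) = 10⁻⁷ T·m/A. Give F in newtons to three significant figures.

On-axis B of dipole 1: B = (μ₀/4π)·2m₁/r³. Force on dipole 2: F = m₂·dB/dr.
dB/dr = −(μ₀/4π)·6m₁/r⁴, so |F| = (μ₀/4π)·6m₁m₂/r⁴.
F = 6(10⁻⁷)(0.258)(7.51)/(1.34)⁴ = 3.606×10⁻⁷ N.

F ≈ 3.61×10⁻⁷ N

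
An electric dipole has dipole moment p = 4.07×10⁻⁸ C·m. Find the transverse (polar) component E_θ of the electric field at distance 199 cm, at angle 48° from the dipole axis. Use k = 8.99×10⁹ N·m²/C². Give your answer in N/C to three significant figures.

For a dipole, E_θ = (kp sinθ)/r³.
kp/r³ = (8.99×10⁹)(4.07×10⁻⁸)/(1.99)³ = 46.43 N/C.
E_θ = 46.43·sin48° = 34.50 N/C.

E_θ ≈ 34.5 N/C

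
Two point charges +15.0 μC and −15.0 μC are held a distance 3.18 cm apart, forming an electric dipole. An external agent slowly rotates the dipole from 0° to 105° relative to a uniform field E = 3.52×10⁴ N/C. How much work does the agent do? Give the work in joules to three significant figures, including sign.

Dipole moment p = qd = (1.50×10⁻⁵ C)(0.0318 m) = 4.77×10⁻⁷ C·m.
W_ext = ΔU = U(θ₂) − U(θ₁) = −pE cosθ₂ − (−pE cosθ₁) = pE(cosθ₁ − cosθ₂).
W = (4.77×10⁻⁷)(3.52×10⁴)·(cos0° − cos105°) = (0.01679)·(+1.2588) = 0.02114 J.

W ≈ 0.0211 J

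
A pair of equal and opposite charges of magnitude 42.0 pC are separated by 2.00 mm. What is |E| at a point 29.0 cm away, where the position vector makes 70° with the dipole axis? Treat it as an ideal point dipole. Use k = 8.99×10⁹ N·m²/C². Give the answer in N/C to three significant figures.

Dipole moment p = qd = (4.20×10⁻¹¹ C)(0.00200 m) = 8.40×10⁻¹⁴ C·m.
At angle θ the dipole field magnitude is E = (kp/r³)·√(1 + 3cos²θ).
kp/r³ = (8.99×10⁹)(8.40×10⁻¹⁴) / (0.290)³ = 0.03096 N/C.
√(1 + 3cos²70°) = √(1 + 3·0.1170) = √1.3509 ≈ 1.1623.
E ≈ 0.03096 × 1.162 = 0.03599 N/C.

E ≈ 0.0360 N/C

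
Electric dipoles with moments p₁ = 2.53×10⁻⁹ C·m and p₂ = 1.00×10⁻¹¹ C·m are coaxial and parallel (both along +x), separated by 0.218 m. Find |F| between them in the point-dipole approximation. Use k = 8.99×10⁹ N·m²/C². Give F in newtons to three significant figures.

F ≈ 6.04×10⁻⁷ N

On-axis field of dipole 1 at distance r: E = 2kp₁/r³. Force on dipole 2 is F = p₂·dE/dr (gradient along axis).
dE/dr = −6kp₁/r⁴, so |F| = 6kp₁p₂/r⁴ (attractive for aligned moments).
F = 6(8.99×10⁹)(2.53×10⁻⁹)(1.00×10⁻¹¹)/(0.218)⁴ = 6.042×10⁻⁷ N.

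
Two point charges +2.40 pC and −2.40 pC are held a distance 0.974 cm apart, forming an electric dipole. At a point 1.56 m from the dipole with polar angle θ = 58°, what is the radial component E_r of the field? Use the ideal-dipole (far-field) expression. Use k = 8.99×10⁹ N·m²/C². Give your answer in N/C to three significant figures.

E_r ≈ 5.87×10⁻⁵ N/C

Dipole moment p = qd = (2.40×10⁻¹² C)(0.00974 m) = 2.338×10⁻¹⁴ C·m.
For a dipole, E_r = (2kp cosθ)/r³.
kp/r³ = (8.99×10⁹)(2.338×10⁻¹⁴)/(1.56)³ = 5.536×10⁻⁵ N/C.
E_r = 2·5.536×10⁻⁵·cos58° = 5.868×10⁻⁵ N/C.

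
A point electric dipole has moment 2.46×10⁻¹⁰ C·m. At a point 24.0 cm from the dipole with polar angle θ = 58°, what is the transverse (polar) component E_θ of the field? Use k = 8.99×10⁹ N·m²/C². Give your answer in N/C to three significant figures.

E_θ ≈ 136 N/C

For a dipole, E_θ = (kp sinθ)/r³.
kp/r³ = (8.99×10⁹)(2.46×10⁻¹⁰)/(0.240)³ = 160.0 N/C.
E_θ = 160.0·sin58° = 135.7 N/C.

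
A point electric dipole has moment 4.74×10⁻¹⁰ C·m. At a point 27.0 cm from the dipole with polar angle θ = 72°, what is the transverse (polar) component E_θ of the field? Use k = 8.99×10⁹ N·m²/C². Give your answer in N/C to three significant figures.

E_θ ≈ 206 N/C

For a dipole, E_θ = (kp sinθ)/r³.
kp/r³ = (8.99×10⁹)(4.74×10⁻¹⁰)/(0.270)³ = 216.5 N/C.
E_θ = 216.5·sin72° = 205.9 N/C.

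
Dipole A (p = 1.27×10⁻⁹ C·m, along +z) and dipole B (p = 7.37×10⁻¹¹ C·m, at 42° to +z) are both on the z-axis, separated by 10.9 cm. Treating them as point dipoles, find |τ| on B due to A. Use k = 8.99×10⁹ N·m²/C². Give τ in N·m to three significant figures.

The second dipole sits on the axis of the first, so the field there is axial: E₁ = 2kp₁/r³ along +z.
E₁ = 2(8.99×10⁹)(1.27×10⁻⁹)/(0.109)³ = 1.763×10⁴ N/C.
Torque on the second dipole: τ = p₂ E₁ sinθ.
τ = (7.37×10⁻¹¹)(1.763×10⁴)·sin42° = 8.695×10⁻⁷ N·m.

τ ≈ 8.70×10⁻⁷ N·m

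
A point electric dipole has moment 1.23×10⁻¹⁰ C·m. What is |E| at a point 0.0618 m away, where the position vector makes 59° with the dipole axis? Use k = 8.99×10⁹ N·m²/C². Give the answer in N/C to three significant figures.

E ≈ 6280 N/C

At angle θ the dipole field magnitude is E = (kp/r³)·√(1 + 3cos²θ).
kp/r³ = (8.99×10⁹)(1.23×10⁻¹⁰) / (0.0618)³ = 4685 N/C.
√(1 + 3cos²59°) = √(1 + 3·0.2653) = √1.7958 ≈ 1.3401.
E ≈ 4685 × 1.340 = 6278 N/C.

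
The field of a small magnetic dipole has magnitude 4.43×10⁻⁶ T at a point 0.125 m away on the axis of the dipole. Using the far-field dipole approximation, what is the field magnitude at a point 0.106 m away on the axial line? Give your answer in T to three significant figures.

B ≈ 7.26×10⁻⁶ T

Dipole fields scale as 1/r³ in the far field; the geometry is the same at both points.
B₂ = B₁ · (r₁/r₂)³ = 4.43×10⁻⁶ · (0.125/0.106)³.
(r₁/r₂)³ = (1.179)³ = 1.64.
B₂ ≈ 7.265×10⁻⁶ T.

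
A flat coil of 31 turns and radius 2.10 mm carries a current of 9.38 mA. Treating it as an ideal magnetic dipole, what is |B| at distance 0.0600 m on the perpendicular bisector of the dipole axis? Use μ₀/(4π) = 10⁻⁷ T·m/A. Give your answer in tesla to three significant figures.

m = NIA = NIπa² = 31·(0.00938)·π·(0.00210)² = 4.029×10⁻⁶ A·m².
In the equatorial plane B = (μ₀/4π)·m/r³ (half the axial value).
B = (10⁻⁷)·(4.029×10⁻⁶) / (0.0600)³ = 1.865×10⁻⁹ T.

B ≈ 1.87×10⁻⁹ T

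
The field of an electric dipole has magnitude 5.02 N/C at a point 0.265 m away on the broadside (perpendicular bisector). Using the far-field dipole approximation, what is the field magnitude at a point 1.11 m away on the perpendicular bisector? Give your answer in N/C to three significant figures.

E ≈ 0.0683 N/C

Dipole fields scale as 1/r³ in the far field; the geometry is the same at both points.
E₂ = E₁ · (r₁/r₂)³ = 5.02 · (0.265/1.11)³.
(r₁/r₂)³ = (0.2387)³ = 0.01361.
E₂ ≈ 0.06831 N/C.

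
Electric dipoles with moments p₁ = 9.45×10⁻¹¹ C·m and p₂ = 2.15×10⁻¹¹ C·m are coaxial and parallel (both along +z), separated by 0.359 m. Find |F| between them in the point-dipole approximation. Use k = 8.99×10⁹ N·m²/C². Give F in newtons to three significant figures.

F ≈ 6.60×10⁻⁹ N

On-axis field of dipole 1 at distance r: E = 2kp₁/r³. Force on dipole 2 is F = p₂·dE/dr (gradient along axis).
dE/dr = −6kp₁/r⁴, so |F| = 6kp₁p₂/r⁴ (attractive for aligned moments).
F = 6(8.99×10⁹)(9.45×10⁻¹¹)(2.15×10⁻¹¹)/(0.359)⁴ = 6.598×10⁻⁹ N.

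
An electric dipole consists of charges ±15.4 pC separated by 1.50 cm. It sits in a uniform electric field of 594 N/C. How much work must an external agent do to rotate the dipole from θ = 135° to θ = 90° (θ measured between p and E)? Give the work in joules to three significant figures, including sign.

Dipole moment p = qd = (1.54×10⁻¹¹ C)(0.0150 m) = 2.31×10⁻¹³ C·m.
W_ext = ΔU = U(θ₂) − U(θ₁) = −pE cosθ₂ − (−pE cosθ₁) = pE(cosθ₁ − cosθ₂).
W = (2.31×10⁻¹³)(594)·(cos135° − cos90°) = (1.372×10⁻¹⁰)·(-0.7071) = -9.702×10⁻¹¹ J.

W ≈ -9.70×10⁻¹¹ J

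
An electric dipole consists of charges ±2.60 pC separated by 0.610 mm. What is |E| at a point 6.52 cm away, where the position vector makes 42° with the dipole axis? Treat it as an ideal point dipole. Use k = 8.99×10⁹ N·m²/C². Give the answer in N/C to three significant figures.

Dipole moment p = qd = (2.60×10⁻¹² C)(6.10×10⁻⁴ m) = 1.586×10⁻¹⁵ C·m.
At angle θ the dipole field magnitude is E = (kp/r³)·√(1 + 3cos²θ).
kp/r³ = (8.99×10⁹)(1.586×10⁻¹⁵) / (0.0652)³ = 0.05144 N/C.
√(1 + 3cos²42°) = √(1 + 3·0.5523) = √2.6568 ≈ 1.6300.
E ≈ 0.05144 × 1.630 = 0.08385 N/C.

E ≈ 0.0838 N/C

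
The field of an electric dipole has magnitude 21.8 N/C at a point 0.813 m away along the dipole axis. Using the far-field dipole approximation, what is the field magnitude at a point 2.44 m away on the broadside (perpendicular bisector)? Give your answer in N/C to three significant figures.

Dipole fields scale as 1/r³ in the far field.
The axial field is twice the equatorial field at the same r, so the geometry factor is 1/2.
E₂ = E₁ · (1/2) · (r₁/r₂)³ = 21.8 · 0.5 · (0.813/2.44)³.
(r₁/r₂)³ = (0.3332)³ = 0.03699.
E₂ ≈ 0.4032 N/C.

E ≈ 0.403 N/C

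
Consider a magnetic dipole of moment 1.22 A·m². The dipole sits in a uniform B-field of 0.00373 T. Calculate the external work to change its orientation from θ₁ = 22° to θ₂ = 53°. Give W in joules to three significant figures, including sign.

W ≈ 0.00148 J

W_ext = ΔU = −mB cosθ₂ + mB cosθ₁ = mB(cosθ₁ − cosθ₂).
W = (1.22)(0.00373)·(cos22° − cos53°) = (0.004551)·(+0.3254) = 0.001481 J.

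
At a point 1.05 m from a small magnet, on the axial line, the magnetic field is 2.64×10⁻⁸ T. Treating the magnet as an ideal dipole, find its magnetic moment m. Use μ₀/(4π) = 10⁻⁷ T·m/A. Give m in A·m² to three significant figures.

m ≈ 0.153 A·m²

On axis B = (μ₀/4π)·2m/r³, so m = Br³·4π/(μ₀·2).
m = (2.64×10⁻⁸)·(1.05)³ / (2·10⁻⁷) = 0.1528 A·m².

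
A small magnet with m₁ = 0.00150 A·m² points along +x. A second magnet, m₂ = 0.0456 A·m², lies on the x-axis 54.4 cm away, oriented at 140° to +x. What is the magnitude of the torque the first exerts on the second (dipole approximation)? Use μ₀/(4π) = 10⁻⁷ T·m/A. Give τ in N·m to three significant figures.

τ ≈ 5.46×10⁻¹¹ N·m

Dipole B is on the axis of dipole A, so B₁ there is axial: B₁ = (μ₀/4π)·2m₁/r³ along +x.
B₁ = 2(10⁻⁷)(0.00150)/(0.544)³ = 1.863×10⁻⁹ T.
τ = m₂ B₁ sinθ.
τ = (0.0456)(1.863×10⁻⁹)·sin140° = 5.462×10⁻¹¹ N·m.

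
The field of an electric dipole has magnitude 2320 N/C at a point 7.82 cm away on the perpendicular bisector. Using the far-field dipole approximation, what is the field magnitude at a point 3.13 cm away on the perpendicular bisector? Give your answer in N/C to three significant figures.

Dipole fields scale as 1/r³ in the far field; the geometry is the same at both points.
E₂ = E₁ · (r₁/r₂)³ = 2320 · (7.82/3.13)³.
(r₁/r₂)³ = (2.498)³ = 15.6.
E₂ ≈ 3.618×10⁴ N/C.

E ≈ 3.62×10⁴ N/C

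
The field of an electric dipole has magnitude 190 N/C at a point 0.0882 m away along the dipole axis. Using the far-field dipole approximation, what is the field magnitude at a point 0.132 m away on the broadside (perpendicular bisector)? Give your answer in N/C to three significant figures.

E ≈ 28.3 N/C

Dipole fields scale as 1/r³ in the far field.
The axial field is twice the equatorial field at the same r, so the geometry factor is 1/2.
E₂ = E₁ · (1/2) · (r₁/r₂)³ = 190 · 0.5 · (0.0882/0.132)³.
(r₁/r₂)³ = (0.6682)³ = 0.2983.
E₂ ≈ 28.34 N/C.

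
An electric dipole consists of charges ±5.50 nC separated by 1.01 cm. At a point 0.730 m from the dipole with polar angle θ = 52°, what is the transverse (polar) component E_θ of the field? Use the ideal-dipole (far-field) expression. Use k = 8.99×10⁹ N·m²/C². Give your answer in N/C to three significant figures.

Dipole moment p = qd = (5.50×10⁻⁹ C)(0.0101 m) = 5.555×10⁻¹¹ C·m.
For a dipole, E_θ = (kp sinθ)/r³.
kp/r³ = (8.99×10⁹)(5.555×10⁻¹¹)/(0.730)³ = 1.284 N/C.
E_θ = 1.284·sin52° = 1.012 N/C.

E_θ ≈ 1.01 N/C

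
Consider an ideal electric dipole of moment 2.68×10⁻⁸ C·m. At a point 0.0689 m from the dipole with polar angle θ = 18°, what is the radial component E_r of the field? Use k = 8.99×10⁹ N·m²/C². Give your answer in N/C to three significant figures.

E_r ≈ 1.40×10⁶ N/C

For a dipole, E_r = (2kp cosθ)/r³.
kp/r³ = (8.99×10⁹)(2.68×10⁻⁸)/(0.0689)³ = 7.366×10⁵ N/C.
E_r = 2·7.366×10⁵·cos18° = 1.401×10⁶ N/C.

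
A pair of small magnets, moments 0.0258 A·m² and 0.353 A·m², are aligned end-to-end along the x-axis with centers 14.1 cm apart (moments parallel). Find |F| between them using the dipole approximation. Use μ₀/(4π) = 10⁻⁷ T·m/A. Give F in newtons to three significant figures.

On-axis B of dipole 1: B = (μ₀/4π)·2m₁/r³. Force on dipole 2: F = m₂·dB/dr.
dB/dr = −(μ₀/4π)·6m₁/r⁴, so |F| = (μ₀/4π)·6m₁m₂/r⁴.
F = 6(10⁻⁷)(0.0258)(0.353)/(0.141)⁴ = 1.383×10⁻⁵ N.

F ≈ 1.38×10⁻⁵ N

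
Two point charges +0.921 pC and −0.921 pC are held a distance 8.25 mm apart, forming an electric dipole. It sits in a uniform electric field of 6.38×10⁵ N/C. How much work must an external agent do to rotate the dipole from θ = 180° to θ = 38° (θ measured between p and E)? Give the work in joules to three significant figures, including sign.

Dipole moment p = qd = (9.21×10⁻¹³ C)(0.00825 m) = 7.598×10⁻¹⁵ C·m.
W_ext = ΔU = U(θ₂) − U(θ₁) = −pE cosθ₂ − (−pE cosθ₁) = pE(cosθ₁ − cosθ₂).
W = (7.598×10⁻¹⁵)(6.38×10⁵)·(cos180° − cos38°) = (4.848×10⁻⁹)·(-1.7880) = -8.667×10⁻⁹ J.

W ≈ -8.67×10⁻⁹ J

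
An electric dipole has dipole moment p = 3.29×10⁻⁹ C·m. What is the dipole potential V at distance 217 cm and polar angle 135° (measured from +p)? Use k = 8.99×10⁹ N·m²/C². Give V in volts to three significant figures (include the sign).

The dipole potential is V = kp cosθ / r².
V = (8.99×10⁹)(3.29×10⁻⁹)·cos135° / (2.17)² = -4.441 V.

V ≈ -4.44 V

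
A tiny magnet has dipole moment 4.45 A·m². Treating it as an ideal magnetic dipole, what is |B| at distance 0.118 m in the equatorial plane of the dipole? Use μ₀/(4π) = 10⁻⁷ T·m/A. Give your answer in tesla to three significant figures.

In the equatorial plane B = (μ₀/4π)·m/r³ (half the axial value).
B = (10⁻⁷)·(4.45) / (0.118)³ = 2.708×10⁻⁴ T.

B ≈ 2.71×10⁻⁴ T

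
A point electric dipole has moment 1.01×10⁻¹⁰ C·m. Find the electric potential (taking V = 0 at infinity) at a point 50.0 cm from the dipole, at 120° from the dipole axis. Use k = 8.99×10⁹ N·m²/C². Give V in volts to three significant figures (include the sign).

The dipole potential is V = kp cosθ / r².
V = (8.99×10⁹)(1.01×10⁻¹⁰)·cos120° / (0.500)² = -1.816 V.

V ≈ -1.82 V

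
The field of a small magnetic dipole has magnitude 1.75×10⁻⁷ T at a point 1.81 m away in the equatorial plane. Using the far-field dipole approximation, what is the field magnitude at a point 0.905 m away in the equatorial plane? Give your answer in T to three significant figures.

B ≈ 1.40×10⁻⁶ T

Dipole fields scale as 1/r³ in the far field; the geometry is the same at both points.
B₂ = B₁ · (r₁/r₂)³ = 1.75×10⁻⁷ · (1.81/0.905)³.
(r₁/r₂)³ = (2)³ = 8.
B₂ ≈ 1.400×10⁻⁶ T.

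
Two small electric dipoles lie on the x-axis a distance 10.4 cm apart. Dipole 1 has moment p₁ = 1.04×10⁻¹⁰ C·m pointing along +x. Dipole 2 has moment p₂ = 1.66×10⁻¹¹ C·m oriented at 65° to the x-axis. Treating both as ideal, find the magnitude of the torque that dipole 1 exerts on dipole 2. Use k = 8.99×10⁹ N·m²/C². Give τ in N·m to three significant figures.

The second dipole sits on the axis of the first, so the field there is axial: E₁ = 2kp₁/r³ along +x.
E₁ = 2(8.99×10⁹)(1.04×10⁻¹⁰)/(0.104)³ = 1662 N/C.
Torque on the second dipole: τ = p₂ E₁ sinθ.
τ = (1.66×10⁻¹¹)(1662)·sin65° = 2.501×10⁻⁸ N·m.

τ ≈ 2.50×10⁻⁸ N·m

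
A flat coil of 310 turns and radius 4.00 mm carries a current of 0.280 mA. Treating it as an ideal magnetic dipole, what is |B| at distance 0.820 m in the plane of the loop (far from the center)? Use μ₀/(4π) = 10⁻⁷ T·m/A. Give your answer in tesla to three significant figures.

B ≈ 7.91×10⁻¹³ T

m = NIA = NIπa² = 310·(2.80×10⁻⁴)·π·(0.00400)² = 4.363×10⁻⁶ A·m².
In the equatorial plane B = (μ₀/4π)·m/r³ (half the axial value).
B = (10⁻⁷)·(4.363×10⁻⁶) / (0.820)³ = 7.913×10⁻¹³ T.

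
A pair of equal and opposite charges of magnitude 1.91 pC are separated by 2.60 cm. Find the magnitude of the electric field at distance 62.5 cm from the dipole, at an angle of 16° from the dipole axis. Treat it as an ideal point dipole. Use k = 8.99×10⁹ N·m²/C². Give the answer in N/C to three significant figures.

E ≈ 0.00355 N/C

Dipole moment p = qd = (1.91×10⁻¹² C)(0.0260 m) = 4.966×10⁻¹⁴ C·m.
At angle θ the dipole field magnitude is E = (kp/r³)·√(1 + 3cos²θ).
kp/r³ = (8.99×10⁹)(4.966×10⁻¹⁴) / (0.625)³ = 0.001829 N/C.
√(1 + 3cos²16°) = √(1 + 3·0.9240) = √3.7721 ≈ 1.9422.
E ≈ 0.001829 × 1.942 = 0.003552 N/C.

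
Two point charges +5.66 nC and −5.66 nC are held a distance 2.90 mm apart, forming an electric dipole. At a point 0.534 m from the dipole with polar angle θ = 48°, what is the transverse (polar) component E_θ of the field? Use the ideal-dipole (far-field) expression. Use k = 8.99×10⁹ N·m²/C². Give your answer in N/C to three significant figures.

Dipole moment p = qd = (5.66×10⁻⁹ C)(0.00290 m) = 1.641×10⁻¹¹ C·m.
For a dipole, E_θ = (kp sinθ)/r³.
kp/r³ = (8.99×10⁹)(1.641×10⁻¹¹)/(0.534)³ = 0.9688 N/C.
E_θ = 0.9688·sin48° = 0.7200 N/C.

E_θ ≈ 0.720 N/C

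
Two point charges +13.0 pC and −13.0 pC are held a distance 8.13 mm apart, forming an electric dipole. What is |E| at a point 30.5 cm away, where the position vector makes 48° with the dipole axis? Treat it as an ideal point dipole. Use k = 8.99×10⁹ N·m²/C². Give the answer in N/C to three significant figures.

E ≈ 0.0513 N/C

Dipole moment p = qd = (1.30×10⁻¹¹ C)(0.00813 m) = 1.057×10⁻¹³ C·m.
At angle θ the dipole field magnitude is E = (kp/r³)·√(1 + 3cos²θ).
kp/r³ = (8.99×10⁹)(1.057×10⁻¹³) / (0.305)³ = 0.03349 N/C.
√(1 + 3cos²48°) = √(1 + 3·0.4477) = √2.3432 ≈ 1.5308.
E ≈ 0.03349 × 1.531 = 0.05127 N/C.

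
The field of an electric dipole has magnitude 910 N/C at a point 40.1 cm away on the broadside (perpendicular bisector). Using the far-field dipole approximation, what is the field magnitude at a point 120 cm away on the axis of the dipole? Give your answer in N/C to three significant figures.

E ≈ 67.9 N/C

Dipole fields scale as 1/r³ in the far field.
The axial field is twice the equatorial field at the same r, so the geometry factor is 2/1.
E₂ = E₁ · (2/1) · (r₁/r₂)³ = 910 · 2 · (40.1/120)³.
(r₁/r₂)³ = (0.3342)³ = 0.03732.
E₂ ≈ 67.91 N/C.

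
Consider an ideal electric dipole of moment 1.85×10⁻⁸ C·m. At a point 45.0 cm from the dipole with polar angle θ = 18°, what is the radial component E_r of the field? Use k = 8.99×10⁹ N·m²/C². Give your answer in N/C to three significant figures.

E_r ≈ 3470 N/C

For a dipole, E_r = (2kp cosθ)/r³.
kp/r³ = (8.99×10⁹)(1.85×10⁻⁸)/(0.450)³ = 1825 N/C.
E_r = 2·1825·cos18° = 3472 N/C.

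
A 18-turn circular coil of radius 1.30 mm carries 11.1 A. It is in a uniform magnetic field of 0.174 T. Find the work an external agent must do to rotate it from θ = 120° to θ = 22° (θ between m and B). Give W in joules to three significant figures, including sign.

W ≈ -2.63×10⁻⁴ J

m = NIA = NIπa² = 18·(11.1)·π·(0.00130)² = 0.001061 A·m².
W_ext = ΔU = −mB cosθ₂ + mB cosθ₁ = mB(cosθ₁ − cosθ₂).
W = (0.001061)(0.174)·(cos120° − cos22°) = (1.846×10⁻⁴)·(-1.4272) = -2.635×10⁻⁴ J.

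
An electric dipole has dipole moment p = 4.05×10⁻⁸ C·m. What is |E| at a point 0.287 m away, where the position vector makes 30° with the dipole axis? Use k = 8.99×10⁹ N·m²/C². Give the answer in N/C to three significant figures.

E ≈ 2.78×10⁴ N/C

At angle θ the dipole field magnitude is E = (kp/r³)·√(1 + 3cos²θ).
kp/r³ = (8.99×10⁹)(4.05×10⁻⁸) / (0.287)³ = 1.540×10⁴ N/C.
√(1 + 3cos²30°) = √(1 + 3·0.7500) = √3.2500 ≈ 1.8028.
E ≈ 1.540×10⁴ × 1.803 = 2.777×10⁴ N/C.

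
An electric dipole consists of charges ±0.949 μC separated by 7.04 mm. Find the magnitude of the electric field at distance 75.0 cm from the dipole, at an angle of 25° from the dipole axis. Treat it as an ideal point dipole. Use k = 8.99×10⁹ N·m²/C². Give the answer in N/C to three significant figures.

E ≈ 265 N/C

Dipole moment p = qd = (9.49×10⁻⁷ C)(0.00704 m) = 6.681×10⁻⁹ C·m.
At angle θ the dipole field magnitude is E = (kp/r³)·√(1 + 3cos²θ).
kp/r³ = (8.99×10⁹)(6.681×10⁻⁹) / (0.750)³ = 142.4 N/C.
√(1 + 3cos²25°) = √(1 + 3·0.8214) = √3.4642 ≈ 1.8612.
E ≈ 142.4 × 1.861 = 265.0 N/C.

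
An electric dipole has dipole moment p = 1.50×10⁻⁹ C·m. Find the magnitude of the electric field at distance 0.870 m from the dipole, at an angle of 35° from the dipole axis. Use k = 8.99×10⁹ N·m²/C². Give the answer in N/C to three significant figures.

E ≈ 35.5 N/C

At angle θ the dipole field magnitude is E = (kp/r³)·√(1 + 3cos²θ).
kp/r³ = (8.99×10⁹)(1.50×10⁻⁹) / (0.870)³ = 20.48 N/C.
√(1 + 3cos²35°) = √(1 + 3·0.6710) = √3.0130 ≈ 1.7358.
E ≈ 20.48 × 1.736 = 35.55 N/C.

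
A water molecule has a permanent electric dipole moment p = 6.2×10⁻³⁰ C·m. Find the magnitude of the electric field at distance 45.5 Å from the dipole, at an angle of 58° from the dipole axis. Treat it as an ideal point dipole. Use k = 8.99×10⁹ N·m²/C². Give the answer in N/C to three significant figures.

E ≈ 8.03×10⁵ N/C

At angle θ the dipole field magnitude is E = (kp/r³)·√(1 + 3cos²θ).
kp/r³ = (8.99×10⁹)(6.20×10⁻³⁰) / (4.55×10⁻⁹)³ = 5.917×10⁵ N/C.
√(1 + 3cos²58°) = √(1 + 3·0.2808) = √1.8424 ≈ 1.3574.
E ≈ 5.917×10⁵ × 1.357 = 8.032×10⁵ N/C.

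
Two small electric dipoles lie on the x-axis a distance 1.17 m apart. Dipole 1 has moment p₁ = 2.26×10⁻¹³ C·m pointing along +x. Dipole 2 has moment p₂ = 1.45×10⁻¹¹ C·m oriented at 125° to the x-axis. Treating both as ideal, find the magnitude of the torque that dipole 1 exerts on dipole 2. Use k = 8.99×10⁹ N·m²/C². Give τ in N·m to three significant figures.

τ ≈ 3.01×10⁻¹⁴ N·m

The second dipole sits on the axis of the first, so the field there is axial: E₁ = 2kp₁/r³ along +x.
E₁ = 2(8.99×10⁹)(2.26×10⁻¹³)/(1.17)³ = 0.002537 N/C.
Torque on the second dipole: τ = p₂ E₁ sinθ.
τ = (1.45×10⁻¹¹)(0.002537)·sin125° = 3.014×10⁻¹⁴ N·m.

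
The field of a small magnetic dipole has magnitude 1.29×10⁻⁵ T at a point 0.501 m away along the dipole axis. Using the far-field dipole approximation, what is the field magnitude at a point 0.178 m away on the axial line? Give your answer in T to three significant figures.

Dipole fields scale as 1/r³ in the far field; the geometry is the same at both points.
B₂ = B₁ · (r₁/r₂)³ = 1.29×10⁻⁵ · (0.501/0.178)³.
(r₁/r₂)³ = (2.815)³ = 22.3.
B₂ ≈ 2.876×10⁻⁴ T.

B ≈ 2.88×10⁻⁴ T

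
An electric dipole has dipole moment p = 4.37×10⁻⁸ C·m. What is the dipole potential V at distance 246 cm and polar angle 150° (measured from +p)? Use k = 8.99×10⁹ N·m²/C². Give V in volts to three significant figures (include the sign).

The dipole potential is V = kp cosθ / r².
V = (8.99×10⁹)(4.37×10⁻⁸)·cos150° / (2.46)² = -56.22 V.

V ≈ -56.2 V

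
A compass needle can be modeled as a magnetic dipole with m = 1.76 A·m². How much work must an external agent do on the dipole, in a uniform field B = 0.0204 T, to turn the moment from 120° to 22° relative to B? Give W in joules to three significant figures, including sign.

W_ext = ΔU = −mB cosθ₂ + mB cosθ₁ = mB(cosθ₁ − cosθ₂).
W = (1.76)(0.0204)·(cos120° − cos22°) = (0.03590)·(-1.4272) = -0.05124 J.

W ≈ -0.0512 J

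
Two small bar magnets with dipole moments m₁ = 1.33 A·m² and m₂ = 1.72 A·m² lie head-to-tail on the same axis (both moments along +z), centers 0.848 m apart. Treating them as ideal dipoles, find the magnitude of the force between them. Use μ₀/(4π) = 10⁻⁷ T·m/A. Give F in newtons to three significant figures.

F ≈ 2.65×10⁻⁶ N

On-axis B of dipole 1: B = (μ₀/4π)·2m₁/r³. Force on dipole 2: F = m₂·dB/dr.
dB/dr = −(μ₀/4π)·6m₁/r⁴, so |F| = (μ₀/4π)·6m₁m₂/r⁴.
F = 6(10⁻⁷)(1.33)(1.72)/(0.848)⁴ = 2.654×10⁻⁶ N.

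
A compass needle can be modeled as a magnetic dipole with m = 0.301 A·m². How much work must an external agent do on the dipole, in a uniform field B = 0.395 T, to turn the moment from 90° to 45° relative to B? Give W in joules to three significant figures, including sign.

W ≈ -0.0841 J

W_ext = ΔU = −mB cosθ₂ + mB cosθ₁ = mB(cosθ₁ − cosθ₂).
W = (0.301)(0.395)·(cos90° − cos45°) = (0.1189)·(-0.7071) = -0.08407 J.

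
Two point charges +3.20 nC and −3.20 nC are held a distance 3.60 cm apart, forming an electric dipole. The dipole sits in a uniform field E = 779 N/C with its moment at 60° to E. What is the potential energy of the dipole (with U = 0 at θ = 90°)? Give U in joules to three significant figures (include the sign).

U ≈ -4.49×10⁻⁸ J

Dipole moment p = qd = (3.20×10⁻⁹ C)(0.0360 m) = 1.152×10⁻¹⁰ C·m.
U = −p·E = −pE cosθ.
U = −(1.152×10⁻¹⁰)(779)·cos60° = -4.487×10⁻⁸ J.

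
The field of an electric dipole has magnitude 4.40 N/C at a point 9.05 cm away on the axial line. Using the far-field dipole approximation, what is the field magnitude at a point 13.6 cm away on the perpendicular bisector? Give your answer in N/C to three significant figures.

Dipole fields scale as 1/r³ in the far field.
The axial field is twice the equatorial field at the same r, so the geometry factor is 1/2.
E₂ = E₁ · (1/2) · (r₁/r₂)³ = 4.40 · 0.5 · (9.05/13.6)³.
(r₁/r₂)³ = (0.6654)³ = 0.2947.
E₂ ≈ 0.6483 N/C.

E ≈ 0.648 N/C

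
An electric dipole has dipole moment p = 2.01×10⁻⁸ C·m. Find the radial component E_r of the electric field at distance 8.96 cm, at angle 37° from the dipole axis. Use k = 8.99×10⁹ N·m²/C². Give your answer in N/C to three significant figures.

E_r ≈ 4.01×10⁵ N/C

For a dipole, E_r = (2kp cosθ)/r³.
kp/r³ = (8.99×10⁹)(2.01×10⁻⁸)/(0.0896)³ = 2.512×10⁵ N/C.
E_r = 2·2.512×10⁵·cos37° = 4.012×10⁵ N/C.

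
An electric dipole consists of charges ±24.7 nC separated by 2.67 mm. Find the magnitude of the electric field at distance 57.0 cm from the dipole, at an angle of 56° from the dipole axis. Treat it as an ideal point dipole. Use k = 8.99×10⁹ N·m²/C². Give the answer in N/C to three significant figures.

Dipole moment p = qd = (2.47×10⁻⁸ C)(0.00267 m) = 6.595×10⁻¹¹ C·m.
At angle θ the dipole field magnitude is E = (kp/r³)·√(1 + 3cos²θ).
kp/r³ = (8.99×10⁹)(6.595×10⁻¹¹) / (0.570)³ = 3.201 N/C.
√(1 + 3cos²56°) = √(1 + 3·0.3127) = √1.9381 ≈ 1.3922.
E ≈ 3.201 × 1.392 = 4.457 N/C.

E ≈ 4.46 N/C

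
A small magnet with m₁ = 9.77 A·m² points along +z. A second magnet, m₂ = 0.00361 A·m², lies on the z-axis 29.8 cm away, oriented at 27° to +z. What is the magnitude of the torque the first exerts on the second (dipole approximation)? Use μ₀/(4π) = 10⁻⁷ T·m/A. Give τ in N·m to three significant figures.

τ ≈ 1.21×10⁻⁷ N·m

Dipole B is on the axis of dipole A, so B₁ there is axial: B₁ = (μ₀/4π)·2m₁/r³ along +z.
B₁ = 2(10⁻⁷)(9.77)/(0.298)³ = 7.384×10⁻⁵ T.
τ = m₂ B₁ sinθ.
τ = (0.00361)(7.384×10⁻⁵)·sin27° = 1.210×10⁻⁷ N·m.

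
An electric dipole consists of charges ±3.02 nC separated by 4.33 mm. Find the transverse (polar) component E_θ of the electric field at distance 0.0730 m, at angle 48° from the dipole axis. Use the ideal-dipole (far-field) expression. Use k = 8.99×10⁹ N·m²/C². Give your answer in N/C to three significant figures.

E_θ ≈ 225 N/C

Dipole moment p = qd = (3.02×10⁻⁹ C)(0.00433 m) = 1.308×10⁻¹¹ C·m.
For a dipole, E_θ = (kp sinθ)/r³.
kp/r³ = (8.99×10⁹)(1.308×10⁻¹¹)/(0.0730)³ = 302.3 N/C.
E_θ = 302.3·sin48° = 224.6 N/C.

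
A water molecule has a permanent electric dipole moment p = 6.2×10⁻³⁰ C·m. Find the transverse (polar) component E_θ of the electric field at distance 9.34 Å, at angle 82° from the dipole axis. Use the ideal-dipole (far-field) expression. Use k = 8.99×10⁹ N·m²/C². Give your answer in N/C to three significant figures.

For a dipole, E_θ = (kp sinθ)/r³.
kp/r³ = (8.99×10⁹)(6.20×10⁻³⁰)/(9.34×10⁻¹⁰)³ = 6.841×10⁷ N/C.
E_θ = 6.841×10⁷·sin82° = 6.774×10⁷ N/C.

E_θ ≈ 6.77×10⁷ N/C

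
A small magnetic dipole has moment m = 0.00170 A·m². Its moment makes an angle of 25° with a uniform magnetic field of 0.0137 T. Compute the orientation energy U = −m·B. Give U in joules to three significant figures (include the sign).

U ≈ -2.11×10⁻⁵ J

U = −m·B = −mB cosθ.
U = −(0.00170)(0.0137)·cos25° = -2.111×10⁻⁵ J.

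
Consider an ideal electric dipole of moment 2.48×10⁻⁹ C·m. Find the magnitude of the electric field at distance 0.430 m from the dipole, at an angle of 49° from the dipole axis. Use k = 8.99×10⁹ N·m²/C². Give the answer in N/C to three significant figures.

E ≈ 424 N/C

At angle θ the dipole field magnitude is E = (kp/r³)·√(1 + 3cos²θ).
kp/r³ = (8.99×10⁹)(2.48×10⁻⁹) / (0.430)³ = 280.4 N/C.
√(1 + 3cos²49°) = √(1 + 3·0.4304) = √2.2912 ≈ 1.5137.
E ≈ 280.4 × 1.514 = 424.5 N/C.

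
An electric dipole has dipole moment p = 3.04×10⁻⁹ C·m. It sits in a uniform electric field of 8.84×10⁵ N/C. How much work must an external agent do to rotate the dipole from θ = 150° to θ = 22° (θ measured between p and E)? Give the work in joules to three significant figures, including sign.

W ≈ -0.00482 J

W_ext = ΔU = U(θ₂) − U(θ₁) = −pE cosθ₂ − (−pE cosθ₁) = pE(cosθ₁ − cosθ₂).
W = (3.04×10⁻⁹)(8.84×10⁵)·(cos150° − cos22°) = (0.002687)·(-1.7932) = -0.004819 J.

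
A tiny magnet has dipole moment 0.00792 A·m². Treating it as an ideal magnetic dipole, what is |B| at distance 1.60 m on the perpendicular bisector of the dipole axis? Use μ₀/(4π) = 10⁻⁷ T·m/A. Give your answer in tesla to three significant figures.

B ≈ 1.93×10⁻¹⁰ T

In the equatorial plane B = (μ₀/4π)·m/r³ (half the axial value).
B = (10⁻⁷)·(0.00792) / (1.60)³ = 1.934×10⁻¹⁰ T.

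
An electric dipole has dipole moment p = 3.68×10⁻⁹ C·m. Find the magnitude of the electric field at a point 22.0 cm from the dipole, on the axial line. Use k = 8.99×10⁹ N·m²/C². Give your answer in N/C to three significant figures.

E ≈ 6210 N/C

On the dipole axis E = 2kp/r³.
E = 2·(8.99×10⁹)(3.68×10⁻⁹) / (0.220)³ = 6214 N/C.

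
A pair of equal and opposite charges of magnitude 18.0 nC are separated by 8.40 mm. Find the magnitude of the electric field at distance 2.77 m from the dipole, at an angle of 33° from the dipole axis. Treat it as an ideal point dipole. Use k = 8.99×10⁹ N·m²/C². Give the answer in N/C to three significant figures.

E ≈ 0.113 N/C

Dipole moment p = qd = (1.80×10⁻⁸ C)(0.00840 m) = 1.512×10⁻¹⁰ C·m.
At angle θ the dipole field magnitude is E = (kp/r³)·√(1 + 3cos²θ).
kp/r³ = (8.99×10⁹)(1.512×10⁻¹⁰) / (2.77)³ = 0.06395 N/C.
√(1 + 3cos²33°) = √(1 + 3·0.7034) = √3.1101 ≈ 1.7635.
E ≈ 0.06395 × 1.764 = 0.1128 N/C.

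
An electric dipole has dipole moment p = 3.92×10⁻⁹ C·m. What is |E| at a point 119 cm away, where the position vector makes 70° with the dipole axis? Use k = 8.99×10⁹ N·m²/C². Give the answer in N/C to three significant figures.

At angle θ the dipole field magnitude is E = (kp/r³)·√(1 + 3cos²θ).
kp/r³ = (8.99×10⁹)(3.92×10⁻⁹) / (1.19)³ = 20.91 N/C.
√(1 + 3cos²70°) = √(1 + 3·0.1170) = √1.3509 ≈ 1.1623.
E ≈ 20.91 × 1.162 = 24.31 N/C.

E ≈ 24.3 N/C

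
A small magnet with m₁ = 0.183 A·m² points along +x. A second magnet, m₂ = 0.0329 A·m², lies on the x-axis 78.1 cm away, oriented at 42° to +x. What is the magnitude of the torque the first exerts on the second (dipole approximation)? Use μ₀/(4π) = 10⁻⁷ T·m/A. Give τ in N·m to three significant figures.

τ ≈ 1.69×10⁻⁹ N·m

Dipole B is on the axis of dipole A, so B₁ there is axial: B₁ = (μ₀/4π)·2m₁/r³ along +x.
B₁ = 2(10⁻⁷)(0.183)/(0.781)³ = 7.683×10⁻⁸ T.
τ = m₂ B₁ sinθ.
τ = (0.0329)(7.683×10⁻⁸)·sin42° = 1.691×10⁻⁹ N·m.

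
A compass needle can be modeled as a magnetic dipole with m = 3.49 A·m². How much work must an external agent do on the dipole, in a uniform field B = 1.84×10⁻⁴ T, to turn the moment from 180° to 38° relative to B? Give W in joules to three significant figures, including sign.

W_ext = ΔU = −mB cosθ₂ + mB cosθ₁ = mB(cosθ₁ − cosθ₂).
W = (3.49)(1.84×10⁻⁴)·(cos180° − cos38°) = (6.422×10⁻⁴)·(-1.7880) = -0.001148 J.

W ≈ -0.00115 J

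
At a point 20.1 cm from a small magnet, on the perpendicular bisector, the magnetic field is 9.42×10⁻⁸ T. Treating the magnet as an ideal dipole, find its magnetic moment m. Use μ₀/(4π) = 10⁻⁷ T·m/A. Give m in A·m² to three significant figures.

m ≈ 0.00765 A·m²

In the equatorial plane B = (μ₀/4π)·m/r³, so m = Br³·4π/(μ₀).
m = (9.42×10⁻⁸)·(0.201)³ / (10⁻⁷) = 0.007650 A·m².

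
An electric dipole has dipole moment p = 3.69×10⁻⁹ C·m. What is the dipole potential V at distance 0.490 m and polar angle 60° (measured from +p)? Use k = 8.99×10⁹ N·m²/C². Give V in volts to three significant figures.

V ≈ 69.1 V

The dipole potential is V = kp cosθ / r².
V = (8.99×10⁹)(3.69×10⁻⁹)·cos60° / (0.490)² = 69.08 V.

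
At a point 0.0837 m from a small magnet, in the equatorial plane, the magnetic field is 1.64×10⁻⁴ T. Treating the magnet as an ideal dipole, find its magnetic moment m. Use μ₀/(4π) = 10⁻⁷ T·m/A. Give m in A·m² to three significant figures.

m ≈ 0.962 A·m²

In the equatorial plane B = (μ₀/4π)·m/r³, so m = Br³·4π/(μ₀).
m = (1.64×10⁻⁴)·(0.0837)³ / (10⁻⁷) = 0.9617 A·m².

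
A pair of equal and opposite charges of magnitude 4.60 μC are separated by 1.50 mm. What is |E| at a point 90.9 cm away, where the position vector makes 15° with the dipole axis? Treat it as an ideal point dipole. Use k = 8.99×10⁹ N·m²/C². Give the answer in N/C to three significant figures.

Dipole moment p = qd = (4.60×10⁻⁶ C)(0.00150 m) = 6.90×10⁻⁹ C·m.
At angle θ the dipole field magnitude is E = (kp/r³)·√(1 + 3cos²θ).
kp/r³ = (8.99×10⁹)(6.90×10⁻⁹) / (0.909)³ = 82.59 N/C.
√(1 + 3cos²15°) = √(1 + 3·0.9330) = √3.7990 ≈ 1.9491.
E ≈ 82.59 × 1.949 = 161.0 N/C.

E ≈ 161 N/C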